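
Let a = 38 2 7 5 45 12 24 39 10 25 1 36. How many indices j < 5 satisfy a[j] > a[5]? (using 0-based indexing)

2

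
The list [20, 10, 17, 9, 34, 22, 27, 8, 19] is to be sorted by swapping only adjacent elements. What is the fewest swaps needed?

The minimum number of adjacent swaps to sort an array equals its inversion count, since every such swap removes exactly one inversion.
Count inversions — for each element, later elements that are smaller:
20: 10, 17, 9, 8, 19 → 5
10: 9, 8 → 2
17: 9, 8 → 2
9: 8 → 1
34: 22, 27, 8, 19 → 4
22: 8, 19 → 2
27: 8, 19 → 2
8: none → 0
19: none → 0
Total inversions: 5 + 2 + 2 + 1 + 4 + 2 + 2 + 0 + 0 = 18

18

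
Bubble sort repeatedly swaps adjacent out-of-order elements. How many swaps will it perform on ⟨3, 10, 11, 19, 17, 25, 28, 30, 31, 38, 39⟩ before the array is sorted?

1

The minimum number of adjacent swaps to sort an array equals its inversion count, since every such swap removes exactly one inversion.
Count inversions — for each element, later elements that are smaller:
3: none → 0
10: none → 0
11: none → 0
19: 17 → 1
17: none → 0
25: none → 0
28: none → 0
30: none → 0
31: none → 0
38: none → 0
39: none → 0
Total inversions: 0 + 0 + 0 + 1 + 0 + 0 + 0 + 0 + 0 + 0 + 0 = 1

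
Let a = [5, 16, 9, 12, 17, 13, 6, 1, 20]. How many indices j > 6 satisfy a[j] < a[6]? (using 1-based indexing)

The element at index 6 is 13.
Elements after it: 6, 1, 20
Those smaller than 13: 6, 1

2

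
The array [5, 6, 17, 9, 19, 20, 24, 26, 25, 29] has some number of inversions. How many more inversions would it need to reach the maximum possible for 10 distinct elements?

43

Maximum inversions for 10 distinct elements is C(10, 2) = 10·9/2 = 45.
Current inversions — for each element, count later smaller elements:
5: 0
6: 0
17: 1
9: 0
19: 0
20: 0
24: 0
26: 1
25: 0
29: 0
Current total: 0 + 0 + 1 + 0 + 0 + 0 + 0 + 1 + 0 + 0 = 2
Shortfall: 45 − 2 = 43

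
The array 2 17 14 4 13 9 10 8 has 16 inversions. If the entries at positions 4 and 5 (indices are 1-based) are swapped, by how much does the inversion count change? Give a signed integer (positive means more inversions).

+1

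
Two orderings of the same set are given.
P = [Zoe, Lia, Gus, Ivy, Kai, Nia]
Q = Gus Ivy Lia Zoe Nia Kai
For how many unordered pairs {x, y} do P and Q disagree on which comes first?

Assign each item its position (1..6) in the first ordering, then rewrite the second ordering as that position sequence:
positions: Zoe→1, Lia→2, Gus→3, Ivy→4, Kai→5, Nia→6
second ordering as positions: [3, 4, 2, 1, 6, 5]
Discordant pairs = inversions in this position sequence.
3: 2, 1 → 2
4: 2, 1 → 2
2: 1 → 1
1: 0
6: 5 → 1
5: 0
Total: 2 + 2 + 1 + 0 + 1 + 0 = 6

6 disagreeing pairs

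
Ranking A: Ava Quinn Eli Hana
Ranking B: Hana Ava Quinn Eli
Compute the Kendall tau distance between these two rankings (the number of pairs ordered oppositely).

Assign each item its position (1..4) in the first ordering, then rewrite the second ordering as that position sequence:
positions: Ava→1, Quinn→2, Eli→3, Hana→4
second ordering as positions: [4, 1, 2, 3]
Discordant pairs = inversions in this position sequence.
4: 1, 2, 3 → 3
1: 0
2: 0
3: 0
Total: 3 + 0 + 0 + 0 = 3

3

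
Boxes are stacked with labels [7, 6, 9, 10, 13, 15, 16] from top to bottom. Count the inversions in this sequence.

1 inversion

Out-of-order index pairs (1-indexed):
(1,2): 7 > 6
That's 1 pair.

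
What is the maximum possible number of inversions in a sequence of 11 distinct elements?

55 inversions

The maximum occurs when the array is in strictly decreasing order: every one of the C(11, 2) pairs is inverted.
C(11, 2) = 11·10/2 = 55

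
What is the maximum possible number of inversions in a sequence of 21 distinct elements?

A reversed (strictly descending) arrangement makes every pair an inversion, giving C(21, 2) inversions.
C(21, 2) = 21·20/2 = 210

210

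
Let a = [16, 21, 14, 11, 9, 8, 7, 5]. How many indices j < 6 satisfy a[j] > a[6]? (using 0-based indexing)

6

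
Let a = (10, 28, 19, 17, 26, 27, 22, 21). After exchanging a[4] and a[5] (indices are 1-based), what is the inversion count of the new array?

Positions 4 and 5 hold 17 and 26; after swapping, the array is [10, 28, 19, 26, 17, 27, 22, 21].
Element-by-element contributions:
10 → none → 0
28 → 19, 26, 17, 27, 22, 21 → 6
19 → 17 → 1
26 → 17, 22, 21 → 3
17 → none → 0
27 → 22, 21 → 2
22 → 21 → 1
21 → none → 0
Sum: 0 + 6 + 1 + 3 + 0 + 2 + 1 + 0 = 13

13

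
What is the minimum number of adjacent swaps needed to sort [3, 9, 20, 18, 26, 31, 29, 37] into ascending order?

The minimum number of adjacent swaps to sort an array equals its inversion count, since every such swap removes exactly one inversion.
Count inversions — for each element, later elements that are smaller:
3: none → 0
9: none → 0
20: 18 → 1
18: none → 0
26: none → 0
31: 29 → 1
29: none → 0
37: none → 0
Total inversions: 0 + 0 + 1 + 0 + 0 + 1 + 0 + 0 = 2

2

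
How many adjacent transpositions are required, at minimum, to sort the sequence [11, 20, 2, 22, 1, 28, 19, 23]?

Each adjacent swap fixes exactly one inversion, so the minimum swap count equals the number of inversions.
Count inversions — for each element, later elements that are smaller:
11: 2, 1 → 2
20: 2, 1, 19 → 3
2: 1 → 1
22: 1, 19 → 2
1: none → 0
28: 19, 23 → 2
19: none → 0
23: none → 0
Total inversions: 2 + 3 + 1 + 2 + 0 + 2 + 0 + 0 = 10

10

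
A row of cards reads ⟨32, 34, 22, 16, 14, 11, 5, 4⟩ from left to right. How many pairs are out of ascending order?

27 inversions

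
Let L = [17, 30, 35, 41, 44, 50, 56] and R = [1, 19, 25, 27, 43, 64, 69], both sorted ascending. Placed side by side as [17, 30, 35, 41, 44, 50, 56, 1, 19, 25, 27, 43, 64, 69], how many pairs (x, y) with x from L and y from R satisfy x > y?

There are 28 split inversions.

For each element r of the right run, count left-run elements greater than r:
r = 1: 17, 30, 35, 41, 44, 50, 56 → 7
r = 19: 30, 35, 41, 44, 50, 56 → 6
r = 25: 30, 35, 41, 44, 50, 56 → 6
r = 27: 30, 35, 41, 44, 50, 56 → 6
r = 43: 44, 50, 56 → 3
r = 64: none → 0
r = 69: none → 0
Cross-inversions: 7 + 6 + 6 + 6 + 3 + 0 + 0 = 28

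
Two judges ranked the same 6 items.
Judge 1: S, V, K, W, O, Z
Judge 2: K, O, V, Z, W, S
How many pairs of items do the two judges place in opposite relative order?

Assign each item its position (1..6) in the first ordering, then rewrite the second ordering as that position sequence:
positions: S→1, V→2, K→3, W→4, O→5, Z→6
second ordering as positions: [3, 5, 2, 6, 4, 1]
Discordant pairs = inversions in this position sequence.
3: 2, 1 → 2
5: 2, 4, 1 → 3
2: 1 → 1
6: 4, 1 → 2
4: 1 → 1
1: 0
Total: 2 + 3 + 1 + 2 + 1 + 0 = 9

There are 9 discordant pairs.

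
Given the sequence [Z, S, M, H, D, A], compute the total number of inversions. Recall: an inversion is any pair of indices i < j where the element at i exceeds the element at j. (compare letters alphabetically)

There are 15 inversions.

Count, for each position, how many later elements it exceeds:
Z → S, M, H, D, A → 5
S → M, H, D, A → 4
M → H, D, A → 3
H → D, A → 2
D → A → 1
A → none → 0
Sum: 5 + 4 + 3 + 2 + 1 + 0 = 15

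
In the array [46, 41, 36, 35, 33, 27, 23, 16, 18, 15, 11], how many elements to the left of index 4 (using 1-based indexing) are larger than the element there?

The element at index 4 is 35.
Elements before it: 46, 41, 36
Those larger than 35: 46, 41, 36

3 such elements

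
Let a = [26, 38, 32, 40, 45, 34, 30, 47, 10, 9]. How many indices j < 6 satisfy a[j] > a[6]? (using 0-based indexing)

5

The element at index 6 is 30.
Elements before it: 26, 38, 32, 40, 45, 34
Those larger than 30: 38, 32, 40, 45, 34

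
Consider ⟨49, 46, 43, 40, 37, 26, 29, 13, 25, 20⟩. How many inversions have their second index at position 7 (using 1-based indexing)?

5

The element at index 7 is 29.
Elements before it: 49, 46, 43, 40, 37, 26
Those larger than 29: 49, 46, 43, 40, 37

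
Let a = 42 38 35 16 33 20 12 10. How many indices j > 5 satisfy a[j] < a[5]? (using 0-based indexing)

2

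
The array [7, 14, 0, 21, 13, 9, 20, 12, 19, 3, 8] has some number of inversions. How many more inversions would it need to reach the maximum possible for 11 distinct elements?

26

Maximum inversions for 11 distinct elements is C(11, 2) = 11·10/2 = 55.
Current inversions — for each element, count later smaller elements:
7: 2
14: 6
0: 0
21: 7
13: 4
9: 2
20: 4
12: 2
19: 2
3: 0
8: 0
Current total: 2 + 6 + 0 + 7 + 4 + 2 + 4 + 2 + 2 + 0 + 0 = 29
Shortfall: 55 − 29 = 26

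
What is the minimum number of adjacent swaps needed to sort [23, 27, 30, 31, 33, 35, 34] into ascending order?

Each adjacent swap fixes exactly one inversion, so the minimum swap count equals the number of inversions.
Count inversions — for each element, later elements that are smaller:
23: none → 0
27: none → 0
30: none → 0
31: none → 0
33: none → 0
35: 34 → 1
34: none → 0
Total inversions: 0 + 0 + 0 + 0 + 0 + 1 + 0 = 1

1 swap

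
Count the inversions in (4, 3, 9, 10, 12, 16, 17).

Inversions: 1

Inversion pairs (indices are 0-based):
(0,1): 4 > 3
That's 1 pair.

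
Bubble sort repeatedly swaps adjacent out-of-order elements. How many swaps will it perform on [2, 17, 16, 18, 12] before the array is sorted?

Each adjacent swap fixes exactly one inversion, so the minimum swap count equals the number of inversions.
Count inversions — for each element, later elements that are smaller:
2: none → 0
17: 16, 12 → 2
16: 12 → 1
18: 12 → 1
12: none → 0
Total inversions: 0 + 2 + 1 + 1 + 0 = 4

4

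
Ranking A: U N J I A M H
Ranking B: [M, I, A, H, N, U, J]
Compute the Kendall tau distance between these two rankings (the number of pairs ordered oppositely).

15 discordant pairs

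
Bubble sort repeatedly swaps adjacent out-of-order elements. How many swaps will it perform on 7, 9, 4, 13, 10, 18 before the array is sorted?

3 swaps

Minimum adjacent swaps = number of inversions (each swap of adjacent out-of-order elements removes one inversion and no swap can remove more).
Count inversions — for each element, later elements that are smaller:
7: 4 → 1
9: 4 → 1
4: none → 0
13: 10 → 1
10: none → 0
18: none → 0
Total inversions: 1 + 1 + 0 + 1 + 0 + 0 = 3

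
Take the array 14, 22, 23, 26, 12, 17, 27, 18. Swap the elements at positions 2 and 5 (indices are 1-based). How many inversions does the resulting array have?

Positions 2 and 5 hold 22 and 12; after swapping, the array is [14, 12, 23, 26, 22, 17, 27, 18].
Count, for each position, how many later elements it exceeds:
14: 1
12: 0
23: 3
26: 3
22: 2
17: 0
27: 1
18: 0
Sum: 1 + 0 + 3 + 3 + 2 + 0 + 1 + 0 = 10

Inversions: 10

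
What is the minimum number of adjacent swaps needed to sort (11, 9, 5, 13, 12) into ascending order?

Each adjacent swap fixes exactly one inversion, so the minimum swap count equals the number of inversions.
Count inversions — for each element, later elements that are smaller:
11: 9, 5 → 2
9: 5 → 1
5: none → 0
13: 12 → 1
12: none → 0
Total inversions: 2 + 1 + 0 + 1 + 0 = 4

4 adjacent swaps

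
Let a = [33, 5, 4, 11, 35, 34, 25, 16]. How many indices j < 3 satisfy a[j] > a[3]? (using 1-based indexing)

2

The element at index 3 is 4.
Elements before it: 33, 5
Those larger than 4: 33, 5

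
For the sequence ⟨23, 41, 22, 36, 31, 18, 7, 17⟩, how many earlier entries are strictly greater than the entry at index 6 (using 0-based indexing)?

6 such elements

The element at index 6 is 7.
Elements before it: 23, 41, 22, 36, 31, 18
Those larger than 7: 23, 41, 22, 36, 31, 18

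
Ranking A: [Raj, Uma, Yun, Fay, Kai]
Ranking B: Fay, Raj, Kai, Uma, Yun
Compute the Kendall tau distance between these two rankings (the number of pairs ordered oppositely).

Assign each item its position (1..5) in the first ordering, then rewrite the second ordering as that position sequence:
positions: Raj→1, Uma→2, Yun→3, Fay→4, Kai→5
second ordering as positions: [4, 1, 5, 2, 3]
Discordant pairs = inversions in this position sequence.
4: 1, 2, 3 → 3
1: 0
5: 2, 3 → 2
2: 0
3: 0
Total: 3 + 0 + 2 + 0 + 0 = 5

Discordant pairs: 5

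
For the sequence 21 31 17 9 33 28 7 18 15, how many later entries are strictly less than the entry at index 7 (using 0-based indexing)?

1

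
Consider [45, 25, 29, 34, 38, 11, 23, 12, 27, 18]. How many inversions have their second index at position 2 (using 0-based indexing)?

1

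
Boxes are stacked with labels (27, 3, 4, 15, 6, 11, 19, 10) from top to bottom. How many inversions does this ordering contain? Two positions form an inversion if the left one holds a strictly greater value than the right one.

Sweep left to right; for each value list the smaller values that follow it:
27 → 3, 4, 15, 6, 11, 19, 10 → 7
3 → none → 0
4 → none → 0
15 → 6, 11, 10 → 3
6 → none → 0
11 → 10 → 1
19 → 10 → 1
10 → none → 0
Sum: 7 + 0 + 0 + 3 + 0 + 1 + 1 + 0 = 12

12 inversions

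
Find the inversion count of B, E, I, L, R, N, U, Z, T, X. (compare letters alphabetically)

4 inversions

Sweep left to right; for each value list the smaller values that follow it:
B → none → 0
E → none → 0
I → none → 0
L → none → 0
R → N → 1
N → none → 0
U → T → 1
Z → T, X → 2
T → none → 0
X → none → 0
Sum: 0 + 0 + 0 + 0 + 1 + 0 + 1 + 2 + 0 + 0 = 4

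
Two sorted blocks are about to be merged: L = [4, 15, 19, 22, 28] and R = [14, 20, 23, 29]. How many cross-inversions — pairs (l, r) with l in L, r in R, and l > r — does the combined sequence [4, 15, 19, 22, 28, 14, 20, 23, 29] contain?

For each element r of the right run, count left-run elements greater than r:
r = 14: 15, 19, 22, 28 → 4
r = 20: 22, 28 → 2
r = 23: 28 → 1
r = 29: none → 0
Cross-inversions: 4 + 2 + 1 + 0 = 7

There are 7 split inversions.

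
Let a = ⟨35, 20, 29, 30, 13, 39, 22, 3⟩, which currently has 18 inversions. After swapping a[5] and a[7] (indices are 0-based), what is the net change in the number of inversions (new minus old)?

-3

Positions 5 and 7 hold 39 and 3; after swapping, the array is [35, 20, 29, 30, 13, 3, 22, 39].
Element-by-element contributions:
35: 6
20: 2
29: 3
30: 3
13: 1
3: 0
22: 0
39: 0
Sum: 6 + 2 + 3 + 3 + 1 + 0 + 0 + 0 = 15
Change: 15 − 18 = -3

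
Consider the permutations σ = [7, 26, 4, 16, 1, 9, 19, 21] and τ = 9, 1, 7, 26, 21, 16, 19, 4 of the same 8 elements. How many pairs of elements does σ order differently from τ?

14

Assign each item its position (1..8) in the first ordering, then rewrite the second ordering as that position sequence:
positions: 7→1, 26→2, 4→3, 16→4, 1→5, 9→6, 19→7, 21→8
second ordering as positions: [6, 5, 1, 2, 8, 4, 7, 3]
Discordant pairs = inversions in this position sequence.
6: 5, 1, 2, 4, 3 → 5
5: 1, 2, 4, 3 → 4
1: 0
2: 0
8: 4, 7, 3 → 3
4: 3 → 1
7: 3 → 1
3: 0
Total: 5 + 4 + 0 + 0 + 3 + 1 + 1 + 0 = 14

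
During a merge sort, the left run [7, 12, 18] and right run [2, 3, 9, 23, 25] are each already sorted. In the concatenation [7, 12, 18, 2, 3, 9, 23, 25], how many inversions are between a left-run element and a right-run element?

8

For each element r of the right run, count left-run elements greater than r:
r = 2: 7, 12, 18 → 3
r = 3: 7, 12, 18 → 3
r = 9: 12, 18 → 2
r = 23: none → 0
r = 25: none → 0
Cross-inversions: 3 + 3 + 2 + 0 + 0 = 8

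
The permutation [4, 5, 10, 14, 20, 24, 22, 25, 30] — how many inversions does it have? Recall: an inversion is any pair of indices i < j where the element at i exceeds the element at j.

For each element, count later entries that are smaller:
4: 0
5: 0
10: 0
14: 0
20: 0
24: 1
22: 0
25: 0
30: 0
Sum: 0 + 0 + 0 + 0 + 0 + 1 + 0 + 0 + 0 = 1

1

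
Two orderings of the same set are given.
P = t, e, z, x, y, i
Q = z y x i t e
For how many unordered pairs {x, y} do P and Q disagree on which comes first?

9

Assign each item its position (1..6) in the first ordering, then rewrite the second ordering as that position sequence:
positions: t→1, e→2, z→3, x→4, y→5, i→6
second ordering as positions: [3, 5, 4, 6, 1, 2]
Discordant pairs = inversions in this position sequence.
3: 1, 2 → 2
5: 4, 1, 2 → 3
4: 1, 2 → 2
6: 1, 2 → 2
1: 0
2: 0
Total: 2 + 3 + 2 + 2 + 0 + 0 = 9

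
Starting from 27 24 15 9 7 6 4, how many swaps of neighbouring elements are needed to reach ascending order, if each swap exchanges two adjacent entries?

There are 21 adjacent swaps.

The minimum number of adjacent swaps to sort an array equals its inversion count, since every such swap removes exactly one inversion.
Count inversions — for each element, later elements that are smaller:
27: 24, 15, 9, 7, 6, 4 → 6
24: 15, 9, 7, 6, 4 → 5
15: 9, 7, 6, 4 → 4
9: 7, 6, 4 → 3
7: 6, 4 → 2
6: 4 → 1
4: none → 0
Total inversions: 6 + 5 + 4 + 3 + 2 + 1 + 0 = 21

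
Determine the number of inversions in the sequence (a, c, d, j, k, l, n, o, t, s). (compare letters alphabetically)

There is 1 inversion.

Count, for each position, how many later elements it exceeds:
a: 0
c: 0
d: 0
j: 0
k: 0
l: 0
n: 0
o: 0
t: 1
s: 0
Sum: 0 + 0 + 0 + 0 + 0 + 0 + 0 + 0 + 1 + 0 = 1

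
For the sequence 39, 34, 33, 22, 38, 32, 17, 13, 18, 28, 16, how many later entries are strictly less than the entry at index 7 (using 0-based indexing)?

0

The element at index 7 is 13.
Elements after it: 18, 28, 16
None of them are smaller than 13.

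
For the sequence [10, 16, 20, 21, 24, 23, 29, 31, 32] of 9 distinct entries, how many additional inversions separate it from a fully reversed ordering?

35

Maximum inversions for 9 distinct elements is C(9, 2) = 9·8/2 = 36.
Current inversions — for each element, count later smaller elements:
10: 0
16: 0
20: 0
21: 0
24: 1
23: 0
29: 0
31: 0
32: 0
Current total: 0 + 0 + 0 + 0 + 1 + 0 + 0 + 0 + 0 = 1
Shortfall: 36 − 1 = 35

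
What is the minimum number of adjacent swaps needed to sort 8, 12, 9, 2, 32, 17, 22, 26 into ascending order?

7 swaps

Each adjacent swap fixes exactly one inversion, so the minimum swap count equals the number of inversions.
Count inversions — for each element, later elements that are smaller:
8: 2 → 1
12: 9, 2 → 2
9: 2 → 1
2: none → 0
32: 17, 22, 26 → 3
17: none → 0
22: none → 0
26: none → 0
Total inversions: 1 + 2 + 1 + 0 + 3 + 0 + 0 + 0 = 7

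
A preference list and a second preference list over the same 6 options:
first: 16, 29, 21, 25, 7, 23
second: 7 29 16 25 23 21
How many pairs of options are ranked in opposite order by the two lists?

Assign each item its position (1..6) in the first ordering, then rewrite the second ordering as that position sequence:
positions: 16→1, 29→2, 21→3, 25→4, 7→5, 23→6
second ordering as positions: [5, 2, 1, 4, 6, 3]
Discordant pairs = inversions in this position sequence.
5: 2, 1, 4, 3 → 4
2: 1 → 1
1: 0
4: 3 → 1
6: 3 → 1
3: 0
Total: 4 + 1 + 0 + 1 + 1 + 0 = 7

7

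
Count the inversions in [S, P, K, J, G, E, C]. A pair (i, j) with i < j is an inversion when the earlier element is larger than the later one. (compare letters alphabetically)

Count, for each position, how many later elements it exceeds:
S: 6
P: 5
K: 4
J: 3
G: 2
E: 1
C: 0
Sum: 6 + 5 + 4 + 3 + 2 + 1 + 0 = 21

21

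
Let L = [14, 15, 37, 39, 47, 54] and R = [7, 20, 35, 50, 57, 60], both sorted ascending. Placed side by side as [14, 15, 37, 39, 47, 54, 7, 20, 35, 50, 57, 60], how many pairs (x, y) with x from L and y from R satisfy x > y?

15

For each element r of the right run, count left-run elements greater than r:
r = 7: 14, 15, 37, 39, 47, 54 → 6
r = 20: 37, 39, 47, 54 → 4
r = 35: 37, 39, 47, 54 → 4
r = 50: 54 → 1
r = 57: none → 0
r = 60: none → 0
Cross-inversions: 6 + 4 + 4 + 1 + 0 + 0 = 15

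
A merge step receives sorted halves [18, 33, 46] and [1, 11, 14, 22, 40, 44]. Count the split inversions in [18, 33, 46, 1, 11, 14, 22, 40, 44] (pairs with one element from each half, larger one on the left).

13

Count, for every r in R, how many entries of L exceed r:
r = 1: 18, 33, 46 → 3
r = 11: 18, 33, 46 → 3
r = 14: 18, 33, 46 → 3
r = 22: 33, 46 → 2
r = 40: 46 → 1
r = 44: 46 → 1
Cross-inversions: 3 + 3 + 3 + 2 + 1 + 1 = 13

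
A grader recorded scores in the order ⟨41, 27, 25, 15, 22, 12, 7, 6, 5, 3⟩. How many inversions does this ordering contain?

44 inversions

Sweep left to right; for each value list the smaller values that follow it:
41 → 27, 25, 15, 22, 12, 7, 6, 5, 3 → 9
27 → 25, 15, 22, 12, 7, 6, 5, 3 → 8
25 → 15, 22, 12, 7, 6, 5, 3 → 7
15 → 12, 7, 6, 5, 3 → 5
22 → 12, 7, 6, 5, 3 → 5
12 → 7, 6, 5, 3 → 4
7 → 6, 5, 3 → 3
6 → 5, 3 → 2
5 → 3 → 1
3 → none → 0
Sum: 9 + 8 + 7 + 5 + 5 + 4 + 3 + 2 + 1 + 0 = 44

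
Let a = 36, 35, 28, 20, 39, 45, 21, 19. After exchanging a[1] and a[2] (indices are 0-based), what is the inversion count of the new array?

17

Positions 1 and 2 hold 35 and 28; after swapping, the array is [36, 28, 35, 20, 39, 45, 21, 19].
Element-by-element contributions:
36: 5
28: 3
35: 3
20: 1
39: 2
45: 2
21: 1
19: 0
Sum: 5 + 3 + 3 + 1 + 2 + 2 + 1 + 0 = 17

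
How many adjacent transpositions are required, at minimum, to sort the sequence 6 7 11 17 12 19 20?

1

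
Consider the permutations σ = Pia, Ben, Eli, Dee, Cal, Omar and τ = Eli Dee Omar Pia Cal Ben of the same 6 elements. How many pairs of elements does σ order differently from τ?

Assign each item its position (1..6) in the first ordering, then rewrite the second ordering as that position sequence:
positions: Pia→1, Ben→2, Eli→3, Dee→4, Cal→5, Omar→6
second ordering as positions: [3, 4, 6, 1, 5, 2]
Discordant pairs = inversions in this position sequence.
3: 1, 2 → 2
4: 1, 2 → 2
6: 1, 5, 2 → 3
1: 0
5: 2 → 1
2: 0
Total: 2 + 2 + 3 + 0 + 1 + 0 = 8

There are 8 discordant pairs.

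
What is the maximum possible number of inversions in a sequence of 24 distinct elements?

276 inversions

A reversed (strictly descending) arrangement makes every pair an inversion, giving C(24, 2) inversions.
C(24, 2) = 24·23/2 = 276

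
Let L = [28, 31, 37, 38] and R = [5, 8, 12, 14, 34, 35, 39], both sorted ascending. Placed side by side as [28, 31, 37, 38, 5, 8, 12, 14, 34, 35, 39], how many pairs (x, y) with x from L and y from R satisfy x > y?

For each element r of the right run, count left-run elements greater than r:
r = 5: 28, 31, 37, 38 → 4
r = 8: 28, 31, 37, 38 → 4
r = 12: 28, 31, 37, 38 → 4
r = 14: 28, 31, 37, 38 → 4
r = 34: 37, 38 → 2
r = 35: 37, 38 → 2
r = 39: none → 0
Cross-inversions: 4 + 4 + 4 + 4 + 2 + 2 + 0 = 20

20 cross-inversions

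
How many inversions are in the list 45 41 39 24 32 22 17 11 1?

Count, for each position, how many later elements it exceeds:
45 → 41, 39, 24, 32, 22, 17, 11, 1 → 8
41 → 39, 24, 32, 22, 17, 11, 1 → 7
39 → 24, 32, 22, 17, 11, 1 → 6
24 → 22, 17, 11, 1 → 4
32 → 22, 17, 11, 1 → 4
22 → 17, 11, 1 → 3
17 → 11, 1 → 2
11 → 1 → 1
1 → none → 0
Sum: 8 + 7 + 6 + 4 + 4 + 3 + 2 + 1 + 0 = 35

35 inversions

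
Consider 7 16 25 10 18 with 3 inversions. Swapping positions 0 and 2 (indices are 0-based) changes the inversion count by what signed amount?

+3

Positions 0 and 2 hold 7 and 25; after swapping, the array is [25, 16, 7, 10, 18].
Sweep left to right; for each value list the smaller values that follow it:
25 → 16, 7, 10, 18 → 4
16 → 7, 10 → 2
7 → none → 0
10 → none → 0
18 → none → 0
Sum: 4 + 2 + 0 + 0 + 0 = 6
Change: 6 − 3 = +3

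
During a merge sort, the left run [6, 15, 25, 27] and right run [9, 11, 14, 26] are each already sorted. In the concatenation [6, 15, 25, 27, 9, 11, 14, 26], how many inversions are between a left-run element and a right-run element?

Split inversions: 10

Count, for every r in R, how many entries of L exceed r:
r = 9: 15, 25, 27 → 3
r = 11: 15, 25, 27 → 3
r = 14: 15, 25, 27 → 3
r = 26: 27 → 1
Cross-inversions: 3 + 3 + 3 + 1 = 10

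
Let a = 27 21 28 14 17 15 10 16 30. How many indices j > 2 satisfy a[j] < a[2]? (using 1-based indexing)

5

The element at index 2 is 21.
Elements after it: 28, 14, 17, 15, 10, 16, 30
Those smaller than 21: 14, 17, 15, 10, 16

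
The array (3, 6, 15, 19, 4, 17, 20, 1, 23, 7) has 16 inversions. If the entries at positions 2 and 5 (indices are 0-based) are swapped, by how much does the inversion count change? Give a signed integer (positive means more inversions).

+1

Positions 2 and 5 hold 15 and 17; after swapping, the array is [3, 6, 17, 19, 4, 15, 20, 1, 23, 7].
Sweep left to right; for each value list the smaller values that follow it:
3 → 1 → 1
6 → 4, 1 → 2
17 → 4, 15, 1, 7 → 4
19 → 4, 15, 1, 7 → 4
4 → 1 → 1
15 → 1, 7 → 2
20 → 1, 7 → 2
1 → none → 0
23 → 7 → 1
7 → none → 0
Sum: 1 + 2 + 4 + 4 + 1 + 2 + 2 + 0 + 1 + 0 = 17
Change: 17 − 16 = +1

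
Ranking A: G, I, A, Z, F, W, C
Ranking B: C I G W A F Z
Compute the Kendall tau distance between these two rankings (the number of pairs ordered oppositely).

11 discordant pairs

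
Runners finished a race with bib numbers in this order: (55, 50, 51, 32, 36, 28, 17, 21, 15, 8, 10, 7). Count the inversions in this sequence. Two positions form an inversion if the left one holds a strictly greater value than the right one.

62 inversions

Element-by-element contributions:
55: 11
50: 9
51: 9
32: 7
36: 7
28: 6
17: 4
21: 4
15: 3
8: 1
10: 1
7: 0
Sum: 11 + 9 + 9 + 7 + 7 + 6 + 4 + 4 + 3 + 1 + 1 + 0 = 62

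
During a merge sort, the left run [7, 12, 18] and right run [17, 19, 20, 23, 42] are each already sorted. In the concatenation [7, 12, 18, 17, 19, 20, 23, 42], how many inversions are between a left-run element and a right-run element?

Count, for every r in R, how many entries of L exceed r:
r = 17: 18 → 1
r = 19: none → 0
r = 20: none → 0
r = 23: none → 0
r = 42: none → 0
Cross-inversions: 1 + 0 + 0 + 0 + 0 = 1

1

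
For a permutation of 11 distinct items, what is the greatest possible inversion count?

55 inversions

The maximum occurs when the array is in strictly decreasing order: every one of the C(11, 2) pairs is inverted.
C(11, 2) = 11·10/2 = 55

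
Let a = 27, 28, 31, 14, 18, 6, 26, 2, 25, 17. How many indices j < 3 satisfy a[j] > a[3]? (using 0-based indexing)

3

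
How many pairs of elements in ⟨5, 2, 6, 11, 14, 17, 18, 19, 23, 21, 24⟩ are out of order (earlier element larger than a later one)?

Element-by-element contributions:
5 → 2 → 1
2 → none → 0
6 → none → 0
11 → none → 0
14 → none → 0
17 → none → 0
18 → none → 0
19 → none → 0
23 → 21 → 1
21 → none → 0
24 → none → 0
Sum: 1 + 0 + 0 + 0 + 0 + 0 + 0 + 0 + 1 + 0 + 0 = 2

2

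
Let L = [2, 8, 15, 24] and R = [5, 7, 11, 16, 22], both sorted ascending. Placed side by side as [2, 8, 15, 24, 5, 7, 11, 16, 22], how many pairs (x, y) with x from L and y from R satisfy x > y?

10 split inversions

For each element r of the right run, count left-run elements greater than r:
r = 5: 8, 15, 24 → 3
r = 7: 8, 15, 24 → 3
r = 11: 15, 24 → 2
r = 16: 24 → 1
r = 22: 24 → 1
Cross-inversions: 3 + 3 + 2 + 1 + 1 = 10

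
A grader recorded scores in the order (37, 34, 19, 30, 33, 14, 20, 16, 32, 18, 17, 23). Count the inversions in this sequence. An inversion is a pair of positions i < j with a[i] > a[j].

45 out-of-order pairs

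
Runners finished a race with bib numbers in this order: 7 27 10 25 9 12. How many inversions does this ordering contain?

Inversions: 7

Out-of-order index pairs (1-indexed):
(2,3): 27 > 10
(2,4): 27 > 25
(2,5): 27 > 9
(2,6): 27 > 12
(3,5): 10 > 9
(4,5): 25 > 9
(4,6): 25 > 12
That's 7 pairs.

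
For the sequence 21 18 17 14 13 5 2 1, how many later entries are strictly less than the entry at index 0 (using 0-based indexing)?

The element at index 0 is 21.
Elements after it: 18, 17, 14, 13, 5, 2, 1
Those smaller than 21: 18, 17, 14, 13, 5, 2, 1

7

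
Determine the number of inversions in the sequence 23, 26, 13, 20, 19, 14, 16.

15 inversions

Sweep left to right; for each value list the smaller values that follow it:
23 → 13, 20, 19, 14, 16 → 5
26 → 13, 20, 19, 14, 16 → 5
13 → none → 0
20 → 19, 14, 16 → 3
19 → 14, 16 → 2
14 → none → 0
16 → none → 0
Sum: 5 + 5 + 0 + 3 + 2 + 0 + 0 = 15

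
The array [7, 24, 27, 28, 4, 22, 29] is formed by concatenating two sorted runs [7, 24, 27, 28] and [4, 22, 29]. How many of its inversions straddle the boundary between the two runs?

7

For each element r of the right run, count left-run elements greater than r:
r = 4: 7, 24, 27, 28 → 4
r = 22: 24, 27, 28 → 3
r = 29: none → 0
Cross-inversions: 4 + 3 + 0 = 7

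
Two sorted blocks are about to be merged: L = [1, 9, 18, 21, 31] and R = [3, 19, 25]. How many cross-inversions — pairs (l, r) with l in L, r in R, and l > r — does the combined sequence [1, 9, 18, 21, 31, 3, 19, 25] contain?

For each element r of the right run, count left-run elements greater than r:
r = 3: 9, 18, 21, 31 → 4
r = 19: 21, 31 → 2
r = 25: 31 → 1
Cross-inversions: 4 + 2 + 1 = 7

Split inversions: 7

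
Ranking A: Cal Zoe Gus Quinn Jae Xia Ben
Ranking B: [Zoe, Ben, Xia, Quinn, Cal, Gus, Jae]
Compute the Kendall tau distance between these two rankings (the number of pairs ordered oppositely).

Discordant pairs: 12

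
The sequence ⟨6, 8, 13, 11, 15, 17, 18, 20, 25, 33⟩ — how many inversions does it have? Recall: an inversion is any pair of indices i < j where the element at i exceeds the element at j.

For each element, count later entries that are smaller:
6: 0
8: 0
13: 1
11: 0
15: 0
17: 0
18: 0
20: 0
25: 0
33: 0
Sum: 0 + 0 + 1 + 0 + 0 + 0 + 0 + 0 + 0 + 0 = 1

1 inversion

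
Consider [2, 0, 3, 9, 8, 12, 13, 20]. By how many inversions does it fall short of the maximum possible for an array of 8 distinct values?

Maximum inversions for 8 distinct elements is C(8, 2) = 8·7/2 = 28.
Current inversions — for each element, count later smaller elements:
2: 1
0: 0
3: 0
9: 1
8: 0
12: 0
13: 0
20: 0
Current total: 1 + 0 + 0 + 1 + 0 + 0 + 0 + 0 = 2
Shortfall: 28 − 2 = 26

26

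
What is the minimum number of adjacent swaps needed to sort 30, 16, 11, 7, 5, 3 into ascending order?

The minimum number of adjacent swaps to sort an array equals its inversion count, since every such swap removes exactly one inversion.
Count inversions — for each element, later elements that are smaller:
30: 16, 11, 7, 5, 3 → 5
16: 11, 7, 5, 3 → 4
11: 7, 5, 3 → 3
7: 5, 3 → 2
5: 3 → 1
3: none → 0
Total inversions: 5 + 4 + 3 + 2 + 1 + 0 = 15

There are 15 adjacent swaps.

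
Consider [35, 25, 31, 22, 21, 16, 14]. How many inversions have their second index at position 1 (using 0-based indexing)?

1 such element

The element at index 1 is 25.
Elements before it: 35
Those larger than 25: 35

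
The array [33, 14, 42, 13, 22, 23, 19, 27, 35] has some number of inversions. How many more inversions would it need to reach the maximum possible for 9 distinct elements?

Maximum inversions for 9 distinct elements is C(9, 2) = 9·8/2 = 36.
Current inversions — for each element, count later smaller elements:
33: 6
14: 1
42: 6
13: 0
22: 1
23: 1
19: 0
27: 0
35: 0
Current total: 6 + 1 + 6 + 0 + 1 + 1 + 0 + 0 + 0 = 15
Shortfall: 36 − 15 = 21

21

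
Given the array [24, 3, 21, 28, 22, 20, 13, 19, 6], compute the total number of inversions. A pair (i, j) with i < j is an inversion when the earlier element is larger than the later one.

For each element, count later entries that are smaller:
24 → 3, 21, 22, 20, 13, 19, 6 → 7
3 → none → 0
21 → 20, 13, 19, 6 → 4
28 → 22, 20, 13, 19, 6 → 5
22 → 20, 13, 19, 6 → 4
20 → 13, 19, 6 → 3
13 → 6 → 1
19 → 6 → 1
6 → none → 0
Sum: 7 + 0 + 4 + 5 + 4 + 3 + 1 + 1 + 0 = 25

25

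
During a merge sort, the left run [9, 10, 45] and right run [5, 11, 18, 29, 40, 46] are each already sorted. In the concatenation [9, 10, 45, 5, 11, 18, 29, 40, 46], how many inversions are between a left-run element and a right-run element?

7 cross-inversions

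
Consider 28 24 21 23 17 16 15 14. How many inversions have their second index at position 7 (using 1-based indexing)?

6 such elements

The element at index 7 is 15.
Elements before it: 28, 24, 21, 23, 17, 16
Those larger than 15: 28, 24, 21, 23, 17, 16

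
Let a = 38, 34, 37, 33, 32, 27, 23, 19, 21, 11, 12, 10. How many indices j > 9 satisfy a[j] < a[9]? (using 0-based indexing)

1 such element

The element at index 9 is 11.
Elements after it: 12, 10
Those smaller than 11: 10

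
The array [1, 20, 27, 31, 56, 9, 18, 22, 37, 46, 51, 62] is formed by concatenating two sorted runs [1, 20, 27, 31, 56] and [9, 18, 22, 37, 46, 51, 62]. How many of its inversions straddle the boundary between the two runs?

14 split inversions

Take each right-half value and tally the left-half values above it:
r = 9: 20, 27, 31, 56 → 4
r = 18: 20, 27, 31, 56 → 4
r = 22: 27, 31, 56 → 3
r = 37: 56 → 1
r = 46: 56 → 1
r = 51: 56 → 1
r = 62: none → 0
Cross-inversions: 4 + 4 + 3 + 1 + 1 + 1 + 0 = 14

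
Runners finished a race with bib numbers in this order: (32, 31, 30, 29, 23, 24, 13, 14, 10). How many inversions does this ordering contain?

Element-by-element contributions:
32 → 31, 30, 29, 23, 24, 13, 14, 10 → 8
31 → 30, 29, 23, 24, 13, 14, 10 → 7
30 → 29, 23, 24, 13, 14, 10 → 6
29 → 23, 24, 13, 14, 10 → 5
23 → 13, 14, 10 → 3
24 → 13, 14, 10 → 3
13 → 10 → 1
14 → 10 → 1
10 → none → 0
Sum: 8 + 7 + 6 + 5 + 3 + 3 + 1 + 1 + 0 = 34

34 inversions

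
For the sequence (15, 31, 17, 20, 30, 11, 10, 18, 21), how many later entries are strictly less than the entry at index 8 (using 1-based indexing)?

The element at index 8 is 18.
Elements after it: 21
None of them are smaller than 18.

0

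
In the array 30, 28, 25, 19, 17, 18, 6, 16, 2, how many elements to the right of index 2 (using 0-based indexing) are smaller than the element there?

6

The element at index 2 is 25.
Elements after it: 19, 17, 18, 6, 16, 2
Those smaller than 25: 19, 17, 18, 6, 16, 2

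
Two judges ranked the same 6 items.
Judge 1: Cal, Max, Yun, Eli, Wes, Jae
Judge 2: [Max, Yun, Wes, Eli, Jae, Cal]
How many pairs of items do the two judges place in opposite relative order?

Assign each item its position (1..6) in the first ordering, then rewrite the second ordering as that position sequence:
positions: Cal→1, Max→2, Yun→3, Eli→4, Wes→5, Jae→6
second ordering as positions: [2, 3, 5, 4, 6, 1]
Discordant pairs = inversions in this position sequence.
2: 1 → 1
3: 1 → 1
5: 4, 1 → 2
4: 1 → 1
6: 1 → 1
1: 0
Total: 1 + 1 + 2 + 1 + 1 + 0 = 6

6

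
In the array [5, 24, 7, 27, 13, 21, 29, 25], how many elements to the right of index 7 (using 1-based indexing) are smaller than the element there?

1

The element at index 7 is 29.
Elements after it: 25
Those smaller than 29: 25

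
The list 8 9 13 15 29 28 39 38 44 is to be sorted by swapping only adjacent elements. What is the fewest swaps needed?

Adjacent swaps: 2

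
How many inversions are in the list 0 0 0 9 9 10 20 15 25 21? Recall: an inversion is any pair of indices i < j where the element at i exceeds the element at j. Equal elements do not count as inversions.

2 out-of-order pairs

For each element, count later entries that are smaller:
0: 0
0: 0
0: 0
9: 0
9: 0
10: 0
20: 1
15: 0
25: 1
21: 0
Sum: 0 + 0 + 0 + 0 + 0 + 0 + 1 + 0 + 1 + 0 = 2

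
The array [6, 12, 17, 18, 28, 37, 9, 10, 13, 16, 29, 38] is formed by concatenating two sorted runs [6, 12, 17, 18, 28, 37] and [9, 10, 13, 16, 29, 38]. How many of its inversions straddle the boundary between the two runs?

Split inversions: 19

Count, for every r in R, how many entries of L exceed r:
r = 9: 12, 17, 18, 28, 37 → 5
r = 10: 12, 17, 18, 28, 37 → 5
r = 13: 17, 18, 28, 37 → 4
r = 16: 17, 18, 28, 37 → 4
r = 29: 37 → 1
r = 38: none → 0
Cross-inversions: 5 + 5 + 4 + 4 + 1 + 0 = 19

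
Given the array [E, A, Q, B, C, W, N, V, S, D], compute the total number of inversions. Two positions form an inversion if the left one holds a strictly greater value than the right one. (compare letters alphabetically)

16 inversions

For each element, count later entries that are smaller:
E → A, B, C, D → 4
A → none → 0
Q → B, C, N, D → 4
B → none → 0
C → none → 0
W → N, V, S, D → 4
N → D → 1
V → S, D → 2
S → D → 1
D → none → 0
Sum: 4 + 0 + 4 + 0 + 0 + 4 + 1 + 2 + 1 + 0 = 16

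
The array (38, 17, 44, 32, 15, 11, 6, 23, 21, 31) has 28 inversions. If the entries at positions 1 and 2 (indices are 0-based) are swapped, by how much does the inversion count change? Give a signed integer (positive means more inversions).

Positions 1 and 2 hold 17 and 44; after swapping, the array is [38, 44, 17, 32, 15, 11, 6, 23, 21, 31].
For each element, count later entries that are smaller:
38 → 17, 32, 15, 11, 6, 23, 21, 31 → 8
44 → 17, 32, 15, 11, 6, 23, 21, 31 → 8
17 → 15, 11, 6 → 3
32 → 15, 11, 6, 23, 21, 31 → 6
15 → 11, 6 → 2
11 → 6 → 1
6 → none → 0
23 → 21 → 1
21 → none → 0
31 → none → 0
Sum: 8 + 8 + 3 + 6 + 2 + 1 + 0 + 1 + 0 + 0 = 29
Change: 29 − 28 = +1

+1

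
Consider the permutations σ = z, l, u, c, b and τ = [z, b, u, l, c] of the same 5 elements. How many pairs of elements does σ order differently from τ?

Assign each item its position (1..5) in the first ordering, then rewrite the second ordering as that position sequence:
positions: z→1, l→2, u→3, c→4, b→5
second ordering as positions: [1, 5, 3, 2, 4]
Discordant pairs = inversions in this position sequence.
1: 0
5: 3, 2, 4 → 3
3: 2 → 1
2: 0
4: 0
Total: 0 + 3 + 1 + 0 + 0 = 4

There are 4 discordant pairs.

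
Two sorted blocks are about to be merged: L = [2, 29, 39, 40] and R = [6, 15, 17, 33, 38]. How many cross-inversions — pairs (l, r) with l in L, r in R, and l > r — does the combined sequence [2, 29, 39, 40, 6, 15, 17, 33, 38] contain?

13 split inversions

Take each right-half value and tally the left-half values above it:
r = 6: 29, 39, 40 → 3
r = 15: 29, 39, 40 → 3
r = 17: 29, 39, 40 → 3
r = 33: 39, 40 → 2
r = 38: 39, 40 → 2
Cross-inversions: 3 + 3 + 3 + 2 + 2 = 13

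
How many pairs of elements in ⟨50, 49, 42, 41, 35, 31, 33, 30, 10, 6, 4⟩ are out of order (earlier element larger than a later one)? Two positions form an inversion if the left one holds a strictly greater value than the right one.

For each element, count later entries that are smaller:
50 → 49, 42, 41, 35, 31, 33, 30, 10, 6, 4 → 10
49 → 42, 41, 35, 31, 33, 30, 10, 6, 4 → 9
42 → 41, 35, 31, 33, 30, 10, 6, 4 → 8
41 → 35, 31, 33, 30, 10, 6, 4 → 7
35 → 31, 33, 30, 10, 6, 4 → 6
31 → 30, 10, 6, 4 → 4
33 → 30, 10, 6, 4 → 4
30 → 10, 6, 4 → 3
10 → 6, 4 → 2
6 → 4 → 1
4 → none → 0
Sum: 10 + 9 + 8 + 7 + 6 + 4 + 4 + 3 + 2 + 1 + 0 = 54

54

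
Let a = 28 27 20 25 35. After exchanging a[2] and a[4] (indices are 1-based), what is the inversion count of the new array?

Positions 2 and 4 hold 27 and 25; after swapping, the array is [28, 25, 20, 27, 35].
Element-by-element contributions:
28 → 25, 20, 27 → 3
25 → 20 → 1
20 → none → 0
27 → none → 0
35 → none → 0
Sum: 3 + 1 + 0 + 0 + 0 = 4

Inversions: 4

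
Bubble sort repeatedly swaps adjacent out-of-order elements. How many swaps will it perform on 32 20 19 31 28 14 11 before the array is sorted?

There are 17 swaps.

The minimum number of adjacent swaps to sort an array equals its inversion count, since every such swap removes exactly one inversion.
Count inversions — for each element, later elements that are smaller:
32: 20, 19, 31, 28, 14, 11 → 6
20: 19, 14, 11 → 3
19: 14, 11 → 2
31: 28, 14, 11 → 3
28: 14, 11 → 2
14: 11 → 1
11: none → 0
Total inversions: 6 + 3 + 2 + 3 + 2 + 1 + 0 = 17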